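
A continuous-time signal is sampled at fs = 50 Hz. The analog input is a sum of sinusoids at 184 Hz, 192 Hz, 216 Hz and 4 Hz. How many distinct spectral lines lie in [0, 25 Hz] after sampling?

3

fs/2 = 25 Hz.
184 Hz mod fs = 34 Hz.
34 Hz > fs/2 = 25 Hz, folds to fs − 34 Hz = 16 Hz.
192 Hz mod fs = 42 Hz.
42 Hz > fs/2 = 25 Hz, folds to fs − 42 Hz = 8 Hz.
216 Hz mod fs = 16 Hz.
16 Hz ≤ fs/2 = 25 Hz, appears at 16 Hz.
4 Hz ≤ fs/2 = 25 Hz, passes unchanged.
Distinct values: {4 Hz, 8 Hz, 16 Hz} → 3.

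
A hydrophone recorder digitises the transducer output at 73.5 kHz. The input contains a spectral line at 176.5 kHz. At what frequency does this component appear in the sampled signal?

176.5 kHz mod fs = 29.5 kHz.
29.5 kHz ≤ fs/2 = 36.75 kHz, appears at 29.5 kHz.

29.5 kHz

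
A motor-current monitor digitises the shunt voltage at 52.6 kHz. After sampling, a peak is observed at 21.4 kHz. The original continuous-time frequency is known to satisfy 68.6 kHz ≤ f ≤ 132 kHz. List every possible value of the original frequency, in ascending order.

74 kHz, 83.8 kHz, 126.6 kHz

Frequencies that alias to 21.4 kHz are k·fs ± 21.4 kHz for integer k ≥ 0.
k=0: 21.4 kHz.
k=1: 31.2 kHz, 74 kHz.
k=2: 83.8 kHz, 126.6 kHz.
k=3: 136.4 kHz, 179.2 kHz.
Within [68.6 kHz, 132 kHz]: 74 kHz, 83.8 kHz, 126.6 kHz.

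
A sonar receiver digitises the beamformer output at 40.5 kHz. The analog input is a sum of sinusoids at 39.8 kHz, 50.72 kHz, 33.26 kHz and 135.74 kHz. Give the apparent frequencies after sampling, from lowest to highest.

0.7 kHz, 7.24 kHz, 10.22 kHz, 14.24 kHz

fs/2 = 20.25 kHz.
39.8 kHz > fs/2 = 20.25 kHz, folds to fs − 39.8 kHz = 0.7 kHz.
50.72 kHz mod fs = 10.22 kHz.
10.22 kHz ≤ fs/2 = 20.25 kHz, appears at 10.22 kHz.
33.26 kHz > fs/2 = 20.25 kHz, folds to fs − 33.26 kHz = 7.24 kHz.
135.74 kHz mod fs = 14.24 kHz.
14.24 kHz ≤ fs/2 = 20.25 kHz, appears at 14.24 kHz.
Distinct values: {0.7 kHz, 7.24 kHz, 10.22 kHz, 14.24 kHz}.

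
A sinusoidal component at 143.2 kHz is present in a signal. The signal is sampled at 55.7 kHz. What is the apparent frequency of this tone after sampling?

143.2 kHz mod fs = 31.8 kHz.
31.8 kHz > fs/2 = 27.85 kHz, folds to fs − 31.8 kHz = 23.9 kHz.

23.9 kHz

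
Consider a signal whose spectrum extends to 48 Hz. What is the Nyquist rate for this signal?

Nyquist rate = 2 × 48 Hz = 96 Hz.

96 Hz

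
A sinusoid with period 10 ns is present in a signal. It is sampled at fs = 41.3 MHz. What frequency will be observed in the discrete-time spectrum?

17.4 MHz

T = 10 ns → f = 1/T = 100 MHz.
100 MHz mod fs = 17.4 MHz.
17.4 MHz ≤ fs/2 = 20.65 MHz, appears at 17.4 MHz.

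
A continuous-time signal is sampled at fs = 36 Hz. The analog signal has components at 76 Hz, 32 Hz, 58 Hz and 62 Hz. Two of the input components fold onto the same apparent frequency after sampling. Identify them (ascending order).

fs/2 = 18 Hz.
76 Hz mod fs = 4 Hz.
4 Hz ≤ fs/2 = 18 Hz, appears at 4 Hz.
32 Hz > fs/2 = 18 Hz, folds to fs − 32 Hz = 4 Hz.
58 Hz mod fs = 22 Hz.
22 Hz > fs/2 = 18 Hz, folds to fs − 22 Hz = 14 Hz.
62 Hz mod fs = 26 Hz.
26 Hz > fs/2 = 18 Hz, folds to fs − 26 Hz = 10 Hz.
32 Hz and 76 Hz both map to 4 Hz.

32 Hz, 76 Hz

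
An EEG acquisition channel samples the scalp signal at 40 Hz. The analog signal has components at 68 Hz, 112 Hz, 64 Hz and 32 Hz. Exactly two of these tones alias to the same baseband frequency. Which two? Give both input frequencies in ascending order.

32 Hz, 112 Hz

fs/2 = 20 Hz.
68 Hz mod fs = 28 Hz.
28 Hz > fs/2 = 20 Hz, folds to fs − 28 Hz = 12 Hz.
112 Hz mod fs = 32 Hz.
32 Hz > fs/2 = 20 Hz, folds to fs − 32 Hz = 8 Hz.
64 Hz mod fs = 24 Hz.
24 Hz > fs/2 = 20 Hz, folds to fs − 24 Hz = 16 Hz.
32 Hz > fs/2 = 20 Hz, folds to fs − 32 Hz = 8 Hz.
32 Hz and 112 Hz both map to 8 Hz.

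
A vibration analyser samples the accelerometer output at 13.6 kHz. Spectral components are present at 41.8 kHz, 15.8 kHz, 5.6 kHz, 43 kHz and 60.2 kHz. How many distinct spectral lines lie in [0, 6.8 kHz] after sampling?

4

fs/2 = 6.8 kHz.
41.8 kHz mod fs = 1 kHz.
1 kHz ≤ fs/2 = 6.8 kHz, appears at 1 kHz.
15.8 kHz mod fs = 2.2 kHz.
2.2 kHz ≤ fs/2 = 6.8 kHz, appears at 2.2 kHz.
5.6 kHz ≤ fs/2 = 6.8 kHz, passes unchanged.
43 kHz mod fs = 2.2 kHz.
2.2 kHz ≤ fs/2 = 6.8 kHz, appears at 2.2 kHz.
60.2 kHz mod fs = 5.8 kHz.
5.8 kHz ≤ fs/2 = 6.8 kHz, appears at 5.8 kHz.
Distinct values: {1 kHz, 2.2 kHz, 5.6 kHz, 5.8 kHz} → 4.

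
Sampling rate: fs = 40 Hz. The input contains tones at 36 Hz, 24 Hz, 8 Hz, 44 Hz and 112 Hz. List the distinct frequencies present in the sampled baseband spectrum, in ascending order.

fs/2 = 20 Hz.
36 Hz > fs/2 = 20 Hz, folds to fs − 36 Hz = 4 Hz.
24 Hz > fs/2 = 20 Hz, folds to fs − 24 Hz = 16 Hz.
8 Hz ≤ fs/2 = 20 Hz, passes unchanged.
44 Hz mod fs = 4 Hz.
4 Hz ≤ fs/2 = 20 Hz, appears at 4 Hz.
112 Hz mod fs = 32 Hz.
32 Hz > fs/2 = 20 Hz, folds to fs − 32 Hz = 8 Hz.
Distinct values: {4 Hz, 8 Hz, 16 Hz}.

4 Hz, 8 Hz, 16 Hz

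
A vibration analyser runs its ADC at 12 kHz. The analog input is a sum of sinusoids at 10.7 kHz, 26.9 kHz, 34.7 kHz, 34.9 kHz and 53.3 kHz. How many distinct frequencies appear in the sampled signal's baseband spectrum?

fs/2 = 6 kHz.
10.7 kHz > fs/2 = 6 kHz, folds to fs − 10.7 kHz = 1.3 kHz.
26.9 kHz mod fs = 2.9 kHz.
2.9 kHz ≤ fs/2 = 6 kHz, appears at 2.9 kHz.
34.7 kHz mod fs = 10.7 kHz.
10.7 kHz > fs/2 = 6 kHz, folds to fs − 10.7 kHz = 1.3 kHz.
34.9 kHz mod fs = 10.9 kHz.
10.9 kHz > fs/2 = 6 kHz, folds to fs − 10.9 kHz = 1.1 kHz.
53.3 kHz mod fs = 5.3 kHz.
5.3 kHz ≤ fs/2 = 6 kHz, appears at 5.3 kHz.
Distinct values: {1.1 kHz, 1.3 kHz, 2.9 kHz, 5.3 kHz} → 4.

4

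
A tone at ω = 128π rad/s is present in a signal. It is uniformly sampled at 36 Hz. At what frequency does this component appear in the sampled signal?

8 Hz

ω = 128π rad/s → f = ω/(2π) = 64 Hz.
64 Hz mod fs = 28 Hz.
28 Hz > fs/2 = 18 Hz, folds to fs − 28 Hz = 8 Hz.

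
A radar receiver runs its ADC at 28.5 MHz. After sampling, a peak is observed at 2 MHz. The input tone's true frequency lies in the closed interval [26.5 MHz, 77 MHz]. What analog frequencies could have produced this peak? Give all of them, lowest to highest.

Frequencies that alias to 2 MHz are k·fs ± 2 MHz for integer k ≥ 0.
k=0: 2 MHz.
k=1: 26.5 MHz, 30.5 MHz.
k=2: 55 MHz, 59 MHz.
k=3: 83.5 MHz, 87.5 MHz.
Within [26.5 MHz, 77 MHz]: 26.5 MHz, 30.5 MHz, 55 MHz, 59 MHz.

26.5 MHz, 30.5 MHz, 55 MHz, 59 MHz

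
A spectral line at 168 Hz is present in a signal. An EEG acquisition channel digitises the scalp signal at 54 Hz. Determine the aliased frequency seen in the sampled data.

168 Hz mod fs = 6 Hz.
6 Hz ≤ fs/2 = 27 Hz, appears at 6 Hz.

6 Hz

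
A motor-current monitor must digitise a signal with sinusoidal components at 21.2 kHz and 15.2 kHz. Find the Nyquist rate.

Highest-frequency component: 21.2 kHz.
Nyquist rate = 2 × 21.2 kHz = 42.4 kHz.

42.4 kHz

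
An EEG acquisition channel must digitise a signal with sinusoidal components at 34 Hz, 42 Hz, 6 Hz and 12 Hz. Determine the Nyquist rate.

84 Hz

Highest-frequency component: 42 Hz.
Nyquist rate = 2 × 42 Hz = 84 Hz.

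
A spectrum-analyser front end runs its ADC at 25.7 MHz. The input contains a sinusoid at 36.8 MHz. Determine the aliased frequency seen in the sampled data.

36.8 MHz mod fs = 11.1 MHz.
11.1 MHz ≤ fs/2 = 12.85 MHz, appears at 11.1 MHz.

11.1 MHz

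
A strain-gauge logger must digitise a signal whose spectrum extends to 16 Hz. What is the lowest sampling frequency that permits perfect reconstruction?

Nyquist rate = 2 × 16 Hz = 32 Hz.

32 Hz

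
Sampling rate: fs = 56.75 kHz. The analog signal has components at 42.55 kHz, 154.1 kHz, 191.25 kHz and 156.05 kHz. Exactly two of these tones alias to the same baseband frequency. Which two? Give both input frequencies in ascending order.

42.55 kHz, 156.05 kHz

fs/2 = 28.375 kHz.
42.55 kHz > fs/2 = 28.375 kHz, folds to fs − 42.55 kHz = 14.2 kHz.
154.1 kHz mod fs = 40.6 kHz.
40.6 kHz > fs/2 = 28.375 kHz, folds to fs − 40.6 kHz = 16.15 kHz.
191.25 kHz mod fs = 21 kHz.
21 kHz ≤ fs/2 = 28.375 kHz, appears at 21 kHz.
156.05 kHz mod fs = 42.55 kHz.
42.55 kHz > fs/2 = 28.375 kHz, folds to fs − 42.55 kHz = 14.2 kHz.
42.55 kHz and 156.05 kHz both map to 14.2 kHz.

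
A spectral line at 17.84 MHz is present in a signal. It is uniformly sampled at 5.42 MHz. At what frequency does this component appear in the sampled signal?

1.58 MHz

17.84 MHz mod fs = 1.58 MHz.
1.58 MHz ≤ fs/2 = 2.71 MHz, appears at 1.58 MHz.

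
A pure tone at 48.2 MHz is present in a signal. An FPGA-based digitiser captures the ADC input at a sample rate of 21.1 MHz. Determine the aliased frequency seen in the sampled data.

6 MHz

48.2 MHz mod fs = 6 MHz.
6 MHz ≤ fs/2 = 10.55 MHz, appears at 6 MHz.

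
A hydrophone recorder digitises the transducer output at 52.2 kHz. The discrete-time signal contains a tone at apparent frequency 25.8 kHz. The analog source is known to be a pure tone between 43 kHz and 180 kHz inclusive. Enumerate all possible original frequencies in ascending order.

Frequencies that alias to 25.8 kHz are k·fs ± 25.8 kHz for integer k ≥ 0.
k=0: 25.8 kHz.
k=1: 26.4 kHz, 78 kHz.
k=2: 78.6 kHz, 130.2 kHz.
k=3: 130.8 kHz, 182.4 kHz.
k=4: 183 kHz, 234.6 kHz.
Within [43 kHz, 180 kHz]: 78 kHz, 78.6 kHz, 130.2 kHz, 130.8 kHz.

78 kHz, 78.6 kHz, 130.2 kHz, 130.8 kHz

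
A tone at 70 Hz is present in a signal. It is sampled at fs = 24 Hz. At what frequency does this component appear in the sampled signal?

70 Hz mod fs = 22 Hz.
22 Hz > fs/2 = 12 Hz, folds to fs − 22 Hz = 2 Hz.

2 Hz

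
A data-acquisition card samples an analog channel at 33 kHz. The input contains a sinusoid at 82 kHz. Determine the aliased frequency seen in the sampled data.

16 kHz

82 kHz mod fs = 16 kHz.
16 kHz ≤ fs/2 = 16.5 kHz, appears at 16 kHz.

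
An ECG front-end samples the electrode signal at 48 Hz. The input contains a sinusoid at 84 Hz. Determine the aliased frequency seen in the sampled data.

84 Hz mod fs = 36 Hz.
36 Hz > fs/2 = 24 Hz, folds to fs − 36 Hz = 12 Hz.

12 Hz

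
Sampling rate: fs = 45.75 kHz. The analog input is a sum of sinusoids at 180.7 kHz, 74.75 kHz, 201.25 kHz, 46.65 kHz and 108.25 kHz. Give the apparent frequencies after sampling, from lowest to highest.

fs/2 = 22.875 kHz.
180.7 kHz mod fs = 43.45 kHz.
43.45 kHz > fs/2 = 22.875 kHz, folds to fs − 43.45 kHz = 2.3 kHz.
74.75 kHz mod fs = 29 kHz.
29 kHz > fs/2 = 22.875 kHz, folds to fs − 29 kHz = 16.75 kHz.
201.25 kHz mod fs = 18.25 kHz.
18.25 kHz ≤ fs/2 = 22.875 kHz, appears at 18.25 kHz.
46.65 kHz mod fs = 0.9 kHz.
0.9 kHz ≤ fs/2 = 22.875 kHz, appears at 0.9 kHz.
108.25 kHz mod fs = 16.75 kHz.
16.75 kHz ≤ fs/2 = 22.875 kHz, appears at 16.75 kHz.
Distinct values: {0.9 kHz, 2.3 kHz, 16.75 kHz, 18.25 kHz}.

0.9 kHz, 2.3 kHz, 16.75 kHz, 18.25 kHz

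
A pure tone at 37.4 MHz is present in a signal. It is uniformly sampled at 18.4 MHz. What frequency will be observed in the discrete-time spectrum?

0.6 MHz

37.4 MHz mod fs = 0.6 MHz.
0.6 MHz ≤ fs/2 = 9.2 MHz, appears at 0.6 MHz.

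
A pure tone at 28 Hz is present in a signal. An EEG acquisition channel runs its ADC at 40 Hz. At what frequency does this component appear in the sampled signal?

12 Hz

28 Hz > fs/2 = 20 Hz, folds to fs − 28 Hz = 12 Hz.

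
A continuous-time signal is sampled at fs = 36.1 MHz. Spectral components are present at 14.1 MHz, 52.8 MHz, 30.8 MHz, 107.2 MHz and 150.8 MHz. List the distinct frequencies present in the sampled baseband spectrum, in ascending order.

1.1 MHz, 5.3 MHz, 6.4 MHz, 14.1 MHz, 16.7 MHz

fs/2 = 18.05 MHz.
14.1 MHz ≤ fs/2 = 18.05 MHz, passes unchanged.
52.8 MHz mod fs = 16.7 MHz.
16.7 MHz ≤ fs/2 = 18.05 MHz, appears at 16.7 MHz.
30.8 MHz > fs/2 = 18.05 MHz, folds to fs − 30.8 MHz = 5.3 MHz.
107.2 MHz mod fs = 35 MHz.
35 MHz > fs/2 = 18.05 MHz, folds to fs − 35 MHz = 1.1 MHz.
150.8 MHz mod fs = 6.4 MHz.
6.4 MHz ≤ fs/2 = 18.05 MHz, appears at 6.4 MHz.
Distinct values: {1.1 MHz, 5.3 MHz, 6.4 MHz, 14.1 MHz, 16.7 MHz}.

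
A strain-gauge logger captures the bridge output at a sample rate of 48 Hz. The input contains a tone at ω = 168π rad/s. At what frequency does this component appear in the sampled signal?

ω = 168π rad/s → f = ω/(2π) = 84 Hz.
84 Hz mod fs = 36 Hz.
36 Hz > fs/2 = 24 Hz, folds to fs − 36 Hz = 12 Hz.

12 Hz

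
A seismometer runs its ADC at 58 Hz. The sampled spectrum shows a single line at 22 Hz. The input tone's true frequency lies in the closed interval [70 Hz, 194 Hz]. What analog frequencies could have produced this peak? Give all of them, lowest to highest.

Frequencies that alias to 22 Hz are k·fs ± 22 Hz for integer k ≥ 0.
k=0: 22 Hz.
k=1: 36 Hz, 80 Hz.
k=2: 94 Hz, 138 Hz.
k=3: 152 Hz, 196 Hz.
k=4: 210 Hz, 254 Hz.
Within [70 Hz, 194 Hz]: 80 Hz, 94 Hz, 138 Hz, 152 Hz.

80 Hz, 94 Hz, 138 Hz, 152 Hz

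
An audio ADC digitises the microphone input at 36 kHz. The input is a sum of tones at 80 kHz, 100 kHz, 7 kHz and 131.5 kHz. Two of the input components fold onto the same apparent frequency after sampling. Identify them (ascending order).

80 kHz, 100 kHz

fs/2 = 18 kHz.
80 kHz mod fs = 8 kHz.
8 kHz ≤ fs/2 = 18 kHz, appears at 8 kHz.
100 kHz mod fs = 28 kHz.
28 kHz > fs/2 = 18 kHz, folds to fs − 28 kHz = 8 kHz.
7 kHz ≤ fs/2 = 18 kHz, passes unchanged.
131.5 kHz mod fs = 23.5 kHz.
23.5 kHz > fs/2 = 18 kHz, folds to fs − 23.5 kHz = 12.5 kHz.
80 kHz and 100 kHz both map to 8 kHz.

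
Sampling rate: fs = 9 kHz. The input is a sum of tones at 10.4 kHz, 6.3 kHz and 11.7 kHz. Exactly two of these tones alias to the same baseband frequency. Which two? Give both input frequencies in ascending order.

6.3 kHz, 11.7 kHz

fs/2 = 4.5 kHz.
10.4 kHz mod fs = 1.4 kHz.
1.4 kHz ≤ fs/2 = 4.5 kHz, appears at 1.4 kHz.
6.3 kHz > fs/2 = 4.5 kHz, folds to fs − 6.3 kHz = 2.7 kHz.
11.7 kHz mod fs = 2.7 kHz.
2.7 kHz ≤ fs/2 = 4.5 kHz, appears at 2.7 kHz.
6.3 kHz and 11.7 kHz both map to 2.7 kHz.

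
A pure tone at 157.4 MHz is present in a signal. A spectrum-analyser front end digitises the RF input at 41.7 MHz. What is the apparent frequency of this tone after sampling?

157.4 MHz mod fs = 32.3 MHz.
32.3 MHz > fs/2 = 20.85 MHz, folds to fs − 32.3 MHz = 9.4 MHz.

9.4 MHz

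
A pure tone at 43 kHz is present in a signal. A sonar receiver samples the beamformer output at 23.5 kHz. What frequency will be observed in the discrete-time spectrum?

43 kHz mod fs = 19.5 kHz.
19.5 kHz > fs/2 = 11.75 kHz, folds to fs − 19.5 kHz = 4 kHz.

4 kHz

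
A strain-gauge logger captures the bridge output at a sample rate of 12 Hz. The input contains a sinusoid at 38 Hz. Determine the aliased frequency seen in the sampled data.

2 Hz

38 Hz mod fs = 2 Hz.
2 Hz ≤ fs/2 = 6 Hz, appears at 2 Hz.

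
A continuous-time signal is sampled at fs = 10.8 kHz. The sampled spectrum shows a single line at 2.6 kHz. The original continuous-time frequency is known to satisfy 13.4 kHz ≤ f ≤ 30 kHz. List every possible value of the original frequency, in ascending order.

13.4 kHz, 19 kHz, 24.2 kHz, 29.8 kHz

Frequencies that alias to 2.6 kHz are k·fs ± 2.6 kHz for integer k ≥ 0.
k=0: 2.6 kHz.
k=1: 8.2 kHz, 13.4 kHz.
k=2: 19 kHz, 24.2 kHz.
k=3: 29.8 kHz, 35 kHz.
k=4: 40.6 kHz, 45.8 kHz.
Within [13.4 kHz, 30 kHz]: 13.4 kHz, 19 kHz, 24.2 kHz, 29.8 kHz.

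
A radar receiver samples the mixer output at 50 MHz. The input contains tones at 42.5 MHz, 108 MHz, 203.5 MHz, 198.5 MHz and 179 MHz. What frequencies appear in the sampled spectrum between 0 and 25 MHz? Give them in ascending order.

1.5 MHz, 3.5 MHz, 7.5 MHz, 8 MHz, 21 MHz

fs/2 = 25 MHz.
42.5 MHz > fs/2 = 25 MHz, folds to fs − 42.5 MHz = 7.5 MHz.
108 MHz mod fs = 8 MHz.
8 MHz ≤ fs/2 = 25 MHz, appears at 8 MHz.
203.5 MHz mod fs = 3.5 MHz.
3.5 MHz ≤ fs/2 = 25 MHz, appears at 3.5 MHz.
198.5 MHz mod fs = 48.5 MHz.
48.5 MHz > fs/2 = 25 MHz, folds to fs − 48.5 MHz = 1.5 MHz.
179 MHz mod fs = 29 MHz.
29 MHz > fs/2 = 25 MHz, folds to fs − 29 MHz = 21 MHz.
Distinct values: {1.5 MHz, 3.5 MHz, 7.5 MHz, 8 MHz, 21 MHz}.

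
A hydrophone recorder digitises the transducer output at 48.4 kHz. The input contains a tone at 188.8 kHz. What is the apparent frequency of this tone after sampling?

188.8 kHz mod fs = 43.6 kHz.
43.6 kHz > fs/2 = 24.2 kHz, folds to fs − 43.6 kHz = 4.8 kHz.

4.8 kHz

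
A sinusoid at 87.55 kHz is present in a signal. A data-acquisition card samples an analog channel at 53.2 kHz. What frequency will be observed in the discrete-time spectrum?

87.55 kHz mod fs = 34.35 kHz.
34.35 kHz > fs/2 = 26.6 kHz, folds to fs − 34.35 kHz = 18.85 kHz.

18.85 kHz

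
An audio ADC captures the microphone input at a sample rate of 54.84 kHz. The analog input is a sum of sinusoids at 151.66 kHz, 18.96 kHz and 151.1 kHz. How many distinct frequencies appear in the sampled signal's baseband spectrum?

fs/2 = 27.42 kHz.
151.66 kHz mod fs = 41.98 kHz.
41.98 kHz > fs/2 = 27.42 kHz, folds to fs − 41.98 kHz = 12.86 kHz.
18.96 kHz ≤ fs/2 = 27.42 kHz, passes unchanged.
151.1 kHz mod fs = 41.42 kHz.
41.42 kHz > fs/2 = 27.42 kHz, folds to fs − 41.42 kHz = 13.42 kHz.
Distinct values: {12.86 kHz, 13.42 kHz, 18.96 kHz} → 3.

3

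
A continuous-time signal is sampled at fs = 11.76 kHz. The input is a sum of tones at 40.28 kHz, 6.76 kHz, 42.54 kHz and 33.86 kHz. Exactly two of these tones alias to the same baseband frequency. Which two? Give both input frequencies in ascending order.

fs/2 = 5.88 kHz.
40.28 kHz mod fs = 5 kHz.
5 kHz ≤ fs/2 = 5.88 kHz, appears at 5 kHz.
6.76 kHz > fs/2 = 5.88 kHz, folds to fs − 6.76 kHz = 5 kHz.
42.54 kHz mod fs = 7.26 kHz.
7.26 kHz > fs/2 = 5.88 kHz, folds to fs − 7.26 kHz = 4.5 kHz.
33.86 kHz mod fs = 10.34 kHz.
10.34 kHz > fs/2 = 5.88 kHz, folds to fs − 10.34 kHz = 1.42 kHz.
6.76 kHz and 40.28 kHz both map to 5 kHz.

6.76 kHz, 40.28 kHz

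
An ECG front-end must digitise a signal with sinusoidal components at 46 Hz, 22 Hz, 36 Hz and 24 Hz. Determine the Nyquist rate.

Highest-frequency component: 46 Hz.
Nyquist rate = 2 × 46 Hz = 92 Hz.

92 Hz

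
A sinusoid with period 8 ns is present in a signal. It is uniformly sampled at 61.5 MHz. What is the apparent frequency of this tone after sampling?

2 MHz

T = 8 ns → f = 1/T = 125 MHz.
125 MHz mod fs = 2 MHz.
2 MHz ≤ fs/2 = 30.75 MHz, appears at 2 MHz.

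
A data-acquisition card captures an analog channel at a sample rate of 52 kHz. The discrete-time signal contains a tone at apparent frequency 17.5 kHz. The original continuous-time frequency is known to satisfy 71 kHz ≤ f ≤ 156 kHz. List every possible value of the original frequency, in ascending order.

Frequencies that alias to 17.5 kHz are k·fs ± 17.5 kHz for integer k ≥ 0.
k=0: 17.5 kHz.
k=1: 34.5 kHz, 69.5 kHz.
k=2: 86.5 kHz, 121.5 kHz.
k=3: 138.5 kHz, 173.5 kHz.
k=4: 190.5 kHz, 225.5 kHz.
Within [71 kHz, 156 kHz]: 86.5 kHz, 121.5 kHz, 138.5 kHz.

86.5 kHz, 121.5 kHz, 138.5 kHz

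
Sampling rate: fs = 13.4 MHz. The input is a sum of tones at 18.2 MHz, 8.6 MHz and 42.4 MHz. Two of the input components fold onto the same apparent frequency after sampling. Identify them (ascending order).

fs/2 = 6.7 MHz.
18.2 MHz mod fs = 4.8 MHz.
4.8 MHz ≤ fs/2 = 6.7 MHz, appears at 4.8 MHz.
8.6 MHz > fs/2 = 6.7 MHz, folds to fs − 8.6 MHz = 4.8 MHz.
42.4 MHz mod fs = 2.2 MHz.
2.2 MHz ≤ fs/2 = 6.7 MHz, appears at 2.2 MHz.
8.6 MHz and 18.2 MHz both map to 4.8 MHz.

8.6 MHz, 18.2 MHz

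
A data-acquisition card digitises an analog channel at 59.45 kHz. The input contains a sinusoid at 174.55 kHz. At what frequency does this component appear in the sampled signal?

3.8 kHz

174.55 kHz mod fs = 55.65 kHz.
55.65 kHz > fs/2 = 29.725 kHz, folds to fs − 55.65 kHz = 3.8 kHz.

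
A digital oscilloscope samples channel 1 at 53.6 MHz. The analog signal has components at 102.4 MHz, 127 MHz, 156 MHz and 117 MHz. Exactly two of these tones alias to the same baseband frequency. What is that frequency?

fs/2 = 26.8 MHz.
102.4 MHz mod fs = 48.8 MHz.
48.8 MHz > fs/2 = 26.8 MHz, folds to fs − 48.8 MHz = 4.8 MHz.
127 MHz mod fs = 19.8 MHz.
19.8 MHz ≤ fs/2 = 26.8 MHz, appears at 19.8 MHz.
156 MHz mod fs = 48.8 MHz.
48.8 MHz > fs/2 = 26.8 MHz, folds to fs − 48.8 MHz = 4.8 MHz.
117 MHz mod fs = 9.8 MHz.
9.8 MHz ≤ fs/2 = 26.8 MHz, appears at 9.8 MHz.
102.4 MHz and 156 MHz both map to 4.8 MHz.

4.8 MHz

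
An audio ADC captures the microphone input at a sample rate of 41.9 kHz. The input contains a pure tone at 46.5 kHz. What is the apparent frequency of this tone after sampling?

46.5 kHz mod fs = 4.6 kHz.
4.6 kHz ≤ fs/2 = 20.95 kHz, appears at 4.6 kHz.

4.6 kHz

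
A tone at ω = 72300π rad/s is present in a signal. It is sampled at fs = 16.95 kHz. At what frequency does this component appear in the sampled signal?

2.25 kHz

ω = 72300π rad/s → f = ω/(2π) = 36150 Hz = 36.15 kHz.
36.15 kHz mod fs = 2.25 kHz.
2.25 kHz ≤ fs/2 = 8.475 kHz, appears at 2.25 kHz.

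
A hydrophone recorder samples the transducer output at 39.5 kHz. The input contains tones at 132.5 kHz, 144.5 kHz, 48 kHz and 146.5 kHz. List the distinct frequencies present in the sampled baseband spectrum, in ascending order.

8.5 kHz, 11.5 kHz, 13.5 kHz, 14 kHz

fs/2 = 19.75 kHz.
132.5 kHz mod fs = 14 kHz.
14 kHz ≤ fs/2 = 19.75 kHz, appears at 14 kHz.
144.5 kHz mod fs = 26 kHz.
26 kHz > fs/2 = 19.75 kHz, folds to fs − 26 kHz = 13.5 kHz.
48 kHz mod fs = 8.5 kHz.
8.5 kHz ≤ fs/2 = 19.75 kHz, appears at 8.5 kHz.
146.5 kHz mod fs = 28 kHz.
28 kHz > fs/2 = 19.75 kHz, folds to fs − 28 kHz = 11.5 kHz.
Distinct values: {8.5 kHz, 11.5 kHz, 13.5 kHz, 14 kHz}.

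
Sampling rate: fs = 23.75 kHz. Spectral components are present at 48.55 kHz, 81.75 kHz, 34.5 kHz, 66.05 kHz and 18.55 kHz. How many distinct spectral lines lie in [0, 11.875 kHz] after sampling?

4

fs/2 = 11.875 kHz.
48.55 kHz mod fs = 1.05 kHz.
1.05 kHz ≤ fs/2 = 11.875 kHz, appears at 1.05 kHz.
81.75 kHz mod fs = 10.5 kHz.
10.5 kHz ≤ fs/2 = 11.875 kHz, appears at 10.5 kHz.
34.5 kHz mod fs = 10.75 kHz.
10.75 kHz ≤ fs/2 = 11.875 kHz, appears at 10.75 kHz.
66.05 kHz mod fs = 18.55 kHz.
18.55 kHz > fs/2 = 11.875 kHz, folds to fs − 18.55 kHz = 5.2 kHz.
18.55 kHz > fs/2 = 11.875 kHz, folds to fs − 18.55 kHz = 5.2 kHz.
Distinct values: {1.05 kHz, 5.2 kHz, 10.5 kHz, 10.75 kHz} → 4.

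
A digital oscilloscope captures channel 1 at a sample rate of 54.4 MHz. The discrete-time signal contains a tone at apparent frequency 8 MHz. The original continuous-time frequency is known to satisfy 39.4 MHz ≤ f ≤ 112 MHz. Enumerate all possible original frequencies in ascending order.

46.4 MHz, 62.4 MHz, 100.8 MHz

Frequencies that alias to 8 MHz are k·fs ± 8 MHz for integer k ≥ 0.
k=0: 8 MHz.
k=1: 46.4 MHz, 62.4 MHz.
k=2: 100.8 MHz, 116.8 MHz.
k=3: 155.2 MHz, 171.2 MHz.
Within [39.4 MHz, 112 MHz]: 46.4 MHz, 62.4 MHz, 100.8 MHz.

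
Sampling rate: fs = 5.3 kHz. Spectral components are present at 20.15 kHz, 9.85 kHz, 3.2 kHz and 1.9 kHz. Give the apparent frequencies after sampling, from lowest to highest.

0.75 kHz, 1.05 kHz, 1.9 kHz, 2.1 kHz

fs/2 = 2.65 kHz.
20.15 kHz mod fs = 4.25 kHz.
4.25 kHz > fs/2 = 2.65 kHz, folds to fs − 4.25 kHz = 1.05 kHz.
9.85 kHz mod fs = 4.55 kHz.
4.55 kHz > fs/2 = 2.65 kHz, folds to fs − 4.55 kHz = 0.75 kHz.
3.2 kHz > fs/2 = 2.65 kHz, folds to fs − 3.2 kHz = 2.1 kHz.
1.9 kHz ≤ fs/2 = 2.65 kHz, passes unchanged.
Distinct values: {0.75 kHz, 1.05 kHz, 1.9 kHz, 2.1 kHz}.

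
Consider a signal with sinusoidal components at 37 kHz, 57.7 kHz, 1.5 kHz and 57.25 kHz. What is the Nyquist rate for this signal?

115.4 kHz

Highest-frequency component: 57.7 kHz.
Nyquist rate = 2 × 57.7 kHz = 115.4 kHz.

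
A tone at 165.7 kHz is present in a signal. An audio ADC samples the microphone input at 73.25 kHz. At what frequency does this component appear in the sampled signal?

165.7 kHz mod fs = 19.2 kHz.
19.2 kHz ≤ fs/2 = 36.625 kHz, appears at 19.2 kHz.

19.2 kHz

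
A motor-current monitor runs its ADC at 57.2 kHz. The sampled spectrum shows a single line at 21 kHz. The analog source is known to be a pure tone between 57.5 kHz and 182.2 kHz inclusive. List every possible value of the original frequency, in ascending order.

Frequencies that alias to 21 kHz are k·fs ± 21 kHz for integer k ≥ 0.
k=0: 21 kHz.
k=1: 36.2 kHz, 78.2 kHz.
k=2: 93.4 kHz, 135.4 kHz.
k=3: 150.6 kHz, 192.6 kHz.
k=4: 207.8 kHz, 249.8 kHz.
Within [57.5 kHz, 182.2 kHz]: 78.2 kHz, 93.4 kHz, 135.4 kHz, 150.6 kHz.

78.2 kHz, 93.4 kHz, 135.4 kHz, 150.6 kHz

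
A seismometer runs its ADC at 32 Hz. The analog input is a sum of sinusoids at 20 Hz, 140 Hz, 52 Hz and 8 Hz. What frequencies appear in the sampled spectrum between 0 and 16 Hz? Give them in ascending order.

8 Hz, 12 Hz

fs/2 = 16 Hz.
20 Hz > fs/2 = 16 Hz, folds to fs − 20 Hz = 12 Hz.
140 Hz mod fs = 12 Hz.
12 Hz ≤ fs/2 = 16 Hz, appears at 12 Hz.
52 Hz mod fs = 20 Hz.
20 Hz > fs/2 = 16 Hz, folds to fs − 20 Hz = 12 Hz.
8 Hz ≤ fs/2 = 16 Hz, passes unchanged.
Distinct values: {8 Hz, 12 Hz}.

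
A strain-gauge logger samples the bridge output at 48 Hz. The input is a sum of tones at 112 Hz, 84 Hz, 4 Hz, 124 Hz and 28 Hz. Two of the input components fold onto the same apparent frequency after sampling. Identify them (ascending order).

28 Hz, 124 Hz

fs/2 = 24 Hz.
112 Hz mod fs = 16 Hz.
16 Hz ≤ fs/2 = 24 Hz, appears at 16 Hz.
84 Hz mod fs = 36 Hz.
36 Hz > fs/2 = 24 Hz, folds to fs − 36 Hz = 12 Hz.
4 Hz ≤ fs/2 = 24 Hz, passes unchanged.
124 Hz mod fs = 28 Hz.
28 Hz > fs/2 = 24 Hz, folds to fs − 28 Hz = 20 Hz.
28 Hz > fs/2 = 24 Hz, folds to fs − 28 Hz = 20 Hz.
28 Hz and 124 Hz both map to 20 Hz.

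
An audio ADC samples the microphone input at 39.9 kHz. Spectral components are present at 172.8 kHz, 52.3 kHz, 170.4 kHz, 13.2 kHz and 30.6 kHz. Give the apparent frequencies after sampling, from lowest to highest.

fs/2 = 19.95 kHz.
172.8 kHz mod fs = 13.2 kHz.
13.2 kHz ≤ fs/2 = 19.95 kHz, appears at 13.2 kHz.
52.3 kHz mod fs = 12.4 kHz.
12.4 kHz ≤ fs/2 = 19.95 kHz, appears at 12.4 kHz.
170.4 kHz mod fs = 10.8 kHz.
10.8 kHz ≤ fs/2 = 19.95 kHz, appears at 10.8 kHz.
13.2 kHz ≤ fs/2 = 19.95 kHz, passes unchanged.
30.6 kHz > fs/2 = 19.95 kHz, folds to fs − 30.6 kHz = 9.3 kHz.
Distinct values: {9.3 kHz, 10.8 kHz, 12.4 kHz, 13.2 kHz}.

9.3 kHz, 10.8 kHz, 12.4 kHz, 13.2 kHz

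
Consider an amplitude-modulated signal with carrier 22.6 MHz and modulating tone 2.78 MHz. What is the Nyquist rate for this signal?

50.76 MHz

AM sidebands sit at fc ± fm = 19.82 MHz and 25.38 MHz.
Highest-frequency component: 25.38 MHz.
Nyquist rate = 2 × 25.38 MHz = 50.76 MHz.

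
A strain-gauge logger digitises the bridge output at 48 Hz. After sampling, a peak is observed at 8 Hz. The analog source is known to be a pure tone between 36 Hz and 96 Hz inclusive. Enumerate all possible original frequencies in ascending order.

Frequencies that alias to 8 Hz are k·fs ± 8 Hz for integer k ≥ 0.
k=0: 8 Hz.
k=1: 40 Hz, 56 Hz.
k=2: 88 Hz, 104 Hz.
k=3: 136 Hz, 152 Hz.
Within [36 Hz, 96 Hz]: 40 Hz, 56 Hz, 88 Hz.

40 Hz, 56 Hz, 88 Hz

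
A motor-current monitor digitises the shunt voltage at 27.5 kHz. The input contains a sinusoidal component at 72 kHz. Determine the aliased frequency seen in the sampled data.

10.5 kHz

72 kHz mod fs = 17 kHz.
17 kHz > fs/2 = 13.75 kHz, folds to fs − 17 kHz = 10.5 kHz.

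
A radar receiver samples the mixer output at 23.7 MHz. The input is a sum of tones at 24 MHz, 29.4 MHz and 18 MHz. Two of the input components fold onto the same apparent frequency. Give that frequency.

fs/2 = 11.85 MHz.
24 MHz mod fs = 0.3 MHz.
0.3 MHz ≤ fs/2 = 11.85 MHz, appears at 0.3 MHz.
29.4 MHz mod fs = 5.7 MHz.
5.7 MHz ≤ fs/2 = 11.85 MHz, appears at 5.7 MHz.
18 MHz > fs/2 = 11.85 MHz, folds to fs − 18 MHz = 5.7 MHz.
18 MHz and 29.4 MHz both map to 5.7 MHz.

5.7 MHz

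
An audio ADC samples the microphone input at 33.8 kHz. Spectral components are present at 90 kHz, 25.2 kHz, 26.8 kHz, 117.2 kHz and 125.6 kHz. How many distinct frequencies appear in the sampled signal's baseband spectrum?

fs/2 = 16.9 kHz.
90 kHz mod fs = 22.4 kHz.
22.4 kHz > fs/2 = 16.9 kHz, folds to fs − 22.4 kHz = 11.4 kHz.
25.2 kHz > fs/2 = 16.9 kHz, folds to fs − 25.2 kHz = 8.6 kHz.
26.8 kHz > fs/2 = 16.9 kHz, folds to fs − 26.8 kHz = 7 kHz.
117.2 kHz mod fs = 15.8 kHz.
15.8 kHz ≤ fs/2 = 16.9 kHz, appears at 15.8 kHz.
125.6 kHz mod fs = 24.2 kHz.
24.2 kHz > fs/2 = 16.9 kHz, folds to fs − 24.2 kHz = 9.6 kHz.
Distinct values: {7 kHz, 8.6 kHz, 9.6 kHz, 11.4 kHz, 15.8 kHz} → 5.

5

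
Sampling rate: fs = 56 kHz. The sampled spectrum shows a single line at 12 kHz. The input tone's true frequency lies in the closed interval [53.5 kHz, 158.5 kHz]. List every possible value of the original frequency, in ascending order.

68 kHz, 100 kHz, 124 kHz, 156 kHz

Frequencies that alias to 12 kHz are k·fs ± 12 kHz for integer k ≥ 0.
k=0: 12 kHz.
k=1: 44 kHz, 68 kHz.
k=2: 100 kHz, 124 kHz.
k=3: 156 kHz, 180 kHz.
k=4: 212 kHz, 236 kHz.
Within [53.5 kHz, 158.5 kHz]: 68 kHz, 100 kHz, 124 kHz, 156 kHz.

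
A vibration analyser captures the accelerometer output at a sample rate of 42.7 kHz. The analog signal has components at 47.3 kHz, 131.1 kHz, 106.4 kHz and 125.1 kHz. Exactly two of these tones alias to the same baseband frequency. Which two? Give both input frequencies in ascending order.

125.1 kHz, 131.1 kHz

fs/2 = 21.35 kHz.
47.3 kHz mod fs = 4.6 kHz.
4.6 kHz ≤ fs/2 = 21.35 kHz, appears at 4.6 kHz.
131.1 kHz mod fs = 3 kHz.
3 kHz ≤ fs/2 = 21.35 kHz, appears at 3 kHz.
106.4 kHz mod fs = 21 kHz.
21 kHz ≤ fs/2 = 21.35 kHz, appears at 21 kHz.
125.1 kHz mod fs = 39.7 kHz.
39.7 kHz > fs/2 = 21.35 kHz, folds to fs − 39.7 kHz = 3 kHz.
125.1 kHz and 131.1 kHz both map to 3 kHz.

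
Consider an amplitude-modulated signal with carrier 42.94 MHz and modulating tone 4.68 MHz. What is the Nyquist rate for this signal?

95.24 MHz

AM sidebands sit at fc ± fm = 38.26 MHz and 47.62 MHz.
Highest-frequency component: 47.62 MHz.
Nyquist rate = 2 × 47.62 MHz = 95.24 MHz.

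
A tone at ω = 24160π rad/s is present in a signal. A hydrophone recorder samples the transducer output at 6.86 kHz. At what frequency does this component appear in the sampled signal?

1.64 kHz

ω = 24160π rad/s → f = ω/(2π) = 12080 Hz = 12.08 kHz.
12.08 kHz mod fs = 5.22 kHz.
5.22 kHz > fs/2 = 3.43 kHz, folds to fs − 5.22 kHz = 1.64 kHz.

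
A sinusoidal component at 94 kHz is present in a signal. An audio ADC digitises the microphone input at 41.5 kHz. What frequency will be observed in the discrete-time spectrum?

94 kHz mod fs = 11 kHz.
11 kHz ≤ fs/2 = 20.75 kHz, appears at 11 kHz.

11 kHz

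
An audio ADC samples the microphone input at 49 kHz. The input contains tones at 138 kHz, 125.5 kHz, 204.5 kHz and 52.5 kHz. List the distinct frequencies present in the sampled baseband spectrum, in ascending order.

fs/2 = 24.5 kHz.
138 kHz mod fs = 40 kHz.
40 kHz > fs/2 = 24.5 kHz, folds to fs − 40 kHz = 9 kHz.
125.5 kHz mod fs = 27.5 kHz.
27.5 kHz > fs/2 = 24.5 kHz, folds to fs − 27.5 kHz = 21.5 kHz.
204.5 kHz mod fs = 8.5 kHz.
8.5 kHz ≤ fs/2 = 24.5 kHz, appears at 8.5 kHz.
52.5 kHz mod fs = 3.5 kHz.
3.5 kHz ≤ fs/2 = 24.5 kHz, appears at 3.5 kHz.
Distinct values: {3.5 kHz, 8.5 kHz, 9 kHz, 21.5 kHz}.

3.5 kHz, 8.5 kHz, 9 kHz, 21.5 kHz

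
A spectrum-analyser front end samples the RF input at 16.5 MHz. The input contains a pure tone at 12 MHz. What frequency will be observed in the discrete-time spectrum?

12 MHz > fs/2 = 8.25 MHz, folds to fs − 12 MHz = 4.5 MHz.

4.5 MHz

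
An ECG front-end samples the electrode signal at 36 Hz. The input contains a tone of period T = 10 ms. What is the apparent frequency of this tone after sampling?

T = 10 ms → f = 1/T = 100 Hz.
100 Hz mod fs = 28 Hz.
28 Hz > fs/2 = 18 Hz, folds to fs − 28 Hz = 8 Hz.

8 Hz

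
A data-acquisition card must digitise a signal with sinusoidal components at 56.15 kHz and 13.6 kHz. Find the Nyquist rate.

Highest-frequency component: 56.15 kHz.
Nyquist rate = 2 × 56.15 kHz = 112.3 kHz.

112.3 kHz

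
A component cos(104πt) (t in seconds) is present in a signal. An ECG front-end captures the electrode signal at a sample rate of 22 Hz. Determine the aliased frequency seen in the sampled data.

8 Hz

ω = 104π rad/s → f = ω/(2π) = 52 Hz.
52 Hz mod fs = 8 Hz.
8 Hz ≤ fs/2 = 11 Hz, appears at 8 Hz.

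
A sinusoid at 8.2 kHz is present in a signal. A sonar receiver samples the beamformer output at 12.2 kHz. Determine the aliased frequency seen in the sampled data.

4 kHz

8.2 kHz > fs/2 = 6.1 kHz, folds to fs − 8.2 kHz = 4 kHz.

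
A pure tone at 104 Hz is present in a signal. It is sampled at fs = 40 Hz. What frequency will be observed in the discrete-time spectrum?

104 Hz mod fs = 24 Hz.
24 Hz > fs/2 = 20 Hz, folds to fs − 24 Hz = 16 Hz.

16 Hz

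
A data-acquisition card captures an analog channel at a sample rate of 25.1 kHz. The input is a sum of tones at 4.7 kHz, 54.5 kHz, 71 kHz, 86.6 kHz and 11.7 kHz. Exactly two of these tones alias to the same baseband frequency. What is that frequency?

fs/2 = 12.55 kHz.
4.7 kHz ≤ fs/2 = 12.55 kHz, passes unchanged.
54.5 kHz mod fs = 4.3 kHz.
4.3 kHz ≤ fs/2 = 12.55 kHz, appears at 4.3 kHz.
71 kHz mod fs = 20.8 kHz.
20.8 kHz > fs/2 = 12.55 kHz, folds to fs − 20.8 kHz = 4.3 kHz.
86.6 kHz mod fs = 11.3 kHz.
11.3 kHz ≤ fs/2 = 12.55 kHz, appears at 11.3 kHz.
11.7 kHz ≤ fs/2 = 12.55 kHz, passes unchanged.
54.5 kHz and 71 kHz both map to 4.3 kHz.

4.3 kHz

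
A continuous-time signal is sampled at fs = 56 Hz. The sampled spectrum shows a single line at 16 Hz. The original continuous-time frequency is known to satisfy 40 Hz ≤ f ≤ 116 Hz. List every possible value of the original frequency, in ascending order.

40 Hz, 72 Hz, 96 Hz

Frequencies that alias to 16 Hz are k·fs ± 16 Hz for integer k ≥ 0.
k=0: 16 Hz.
k=1: 40 Hz, 72 Hz.
k=2: 96 Hz, 128 Hz.
k=3: 152 Hz, 184 Hz.
Within [40 Hz, 116 Hz]: 40 Hz, 72 Hz, 96 Hz.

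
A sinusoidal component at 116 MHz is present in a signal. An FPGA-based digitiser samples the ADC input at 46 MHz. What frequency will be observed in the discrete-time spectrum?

116 MHz mod fs = 24 MHz.
24 MHz > fs/2 = 23 MHz, folds to fs − 24 MHz = 22 MHz.

22 MHz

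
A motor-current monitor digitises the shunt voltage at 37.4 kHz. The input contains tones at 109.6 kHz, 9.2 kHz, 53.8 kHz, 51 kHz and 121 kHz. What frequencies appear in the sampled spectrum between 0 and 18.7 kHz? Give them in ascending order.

2.6 kHz, 8.8 kHz, 9.2 kHz, 13.6 kHz, 16.4 kHz

fs/2 = 18.7 kHz.
109.6 kHz mod fs = 34.8 kHz.
34.8 kHz > fs/2 = 18.7 kHz, folds to fs − 34.8 kHz = 2.6 kHz.
9.2 kHz ≤ fs/2 = 18.7 kHz, passes unchanged.
53.8 kHz mod fs = 16.4 kHz.
16.4 kHz ≤ fs/2 = 18.7 kHz, appears at 16.4 kHz.
51 kHz mod fs = 13.6 kHz.
13.6 kHz ≤ fs/2 = 18.7 kHz, appears at 13.6 kHz.
121 kHz mod fs = 8.8 kHz.
8.8 kHz ≤ fs/2 = 18.7 kHz, appears at 8.8 kHz.
Distinct values: {2.6 kHz, 8.8 kHz, 9.2 kHz, 13.6 kHz, 16.4 kHz}.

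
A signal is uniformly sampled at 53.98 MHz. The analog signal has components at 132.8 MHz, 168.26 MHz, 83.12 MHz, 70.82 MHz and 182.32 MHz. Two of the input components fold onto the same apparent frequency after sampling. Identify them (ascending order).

fs/2 = 26.99 MHz.
132.8 MHz mod fs = 24.84 MHz.
24.84 MHz ≤ fs/2 = 26.99 MHz, appears at 24.84 MHz.
168.26 MHz mod fs = 6.32 MHz.
6.32 MHz ≤ fs/2 = 26.99 MHz, appears at 6.32 MHz.
83.12 MHz mod fs = 29.14 MHz.
29.14 MHz > fs/2 = 26.99 MHz, folds to fs − 29.14 MHz = 24.84 MHz.
70.82 MHz mod fs = 16.84 MHz.
16.84 MHz ≤ fs/2 = 26.99 MHz, appears at 16.84 MHz.
182.32 MHz mod fs = 20.38 MHz.
20.38 MHz ≤ fs/2 = 26.99 MHz, appears at 20.38 MHz.
83.12 MHz and 132.8 MHz both map to 24.84 MHz.

83.12 MHz, 132.8 MHz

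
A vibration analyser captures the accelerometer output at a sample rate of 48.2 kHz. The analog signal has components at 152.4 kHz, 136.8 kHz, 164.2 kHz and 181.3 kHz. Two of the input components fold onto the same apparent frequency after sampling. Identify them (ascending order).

fs/2 = 24.1 kHz.
152.4 kHz mod fs = 7.8 kHz.
7.8 kHz ≤ fs/2 = 24.1 kHz, appears at 7.8 kHz.
136.8 kHz mod fs = 40.4 kHz.
40.4 kHz > fs/2 = 24.1 kHz, folds to fs − 40.4 kHz = 7.8 kHz.
164.2 kHz mod fs = 19.6 kHz.
19.6 kHz ≤ fs/2 = 24.1 kHz, appears at 19.6 kHz.
181.3 kHz mod fs = 36.7 kHz.
36.7 kHz > fs/2 = 24.1 kHz, folds to fs − 36.7 kHz = 11.5 kHz.
136.8 kHz and 152.4 kHz both map to 7.8 kHz.

136.8 kHz, 152.4 kHz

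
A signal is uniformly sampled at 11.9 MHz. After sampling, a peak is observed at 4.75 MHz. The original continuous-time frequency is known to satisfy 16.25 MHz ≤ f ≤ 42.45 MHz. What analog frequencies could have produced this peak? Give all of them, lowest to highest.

16.65 MHz, 19.05 MHz, 28.55 MHz, 30.95 MHz, 40.45 MHz

Frequencies that alias to 4.75 MHz are k·fs ± 4.75 MHz for integer k ≥ 0.
k=0: 4.75 MHz.
k=1: 7.15 MHz, 16.65 MHz.
k=2: 19.05 MHz, 28.55 MHz.
k=3: 30.95 MHz, 40.45 MHz.
k=4: 42.85 MHz, 52.35 MHz.
Within [16.25 MHz, 42.45 MHz]: 16.65 MHz, 19.05 MHz, 28.55 MHz, 30.95 MHz, 40.45 MHz.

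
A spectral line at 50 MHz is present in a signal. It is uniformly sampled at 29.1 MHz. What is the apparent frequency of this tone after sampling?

50 MHz mod fs = 20.9 MHz.
20.9 MHz > fs/2 = 14.55 MHz, folds to fs − 20.9 MHz = 8.2 MHz.

8.2 MHz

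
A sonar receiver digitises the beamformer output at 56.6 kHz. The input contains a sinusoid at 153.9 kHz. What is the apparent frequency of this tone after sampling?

153.9 kHz mod fs = 40.7 kHz.
40.7 kHz > fs/2 = 28.3 kHz, folds to fs − 40.7 kHz = 15.9 kHz.

15.9 kHz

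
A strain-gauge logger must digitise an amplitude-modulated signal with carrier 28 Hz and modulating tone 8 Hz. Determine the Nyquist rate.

AM sidebands sit at fc ± fm = 20 Hz and 36 Hz.
Highest-frequency component: 36 Hz.
Nyquist rate = 2 × 36 Hz = 72 Hz.

72 Hz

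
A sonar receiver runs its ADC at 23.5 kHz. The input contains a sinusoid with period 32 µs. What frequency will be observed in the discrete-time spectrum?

T = 32 µs → f = 1/T = 31.25 kHz.
31.25 kHz mod fs = 7.75 kHz.
7.75 kHz ≤ fs/2 = 11.75 kHz, appears at 7.75 kHz.

7.75 kHz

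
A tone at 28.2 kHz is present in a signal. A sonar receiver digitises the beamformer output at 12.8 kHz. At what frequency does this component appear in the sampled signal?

2.6 kHz

28.2 kHz mod fs = 2.6 kHz.
2.6 kHz ≤ fs/2 = 6.4 kHz, appears at 2.6 kHz.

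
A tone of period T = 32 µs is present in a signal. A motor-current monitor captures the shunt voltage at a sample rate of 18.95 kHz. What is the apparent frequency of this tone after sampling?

6.65 kHz

T = 32 µs → f = 1/T = 31.25 kHz.
31.25 kHz mod fs = 12.3 kHz.
12.3 kHz > fs/2 = 9.475 kHz, folds to fs − 12.3 kHz = 6.65 kHz.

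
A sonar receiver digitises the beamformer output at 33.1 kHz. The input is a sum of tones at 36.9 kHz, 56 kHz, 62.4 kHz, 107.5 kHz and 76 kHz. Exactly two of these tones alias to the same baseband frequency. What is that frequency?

3.8 kHz

fs/2 = 16.55 kHz.
36.9 kHz mod fs = 3.8 kHz.
3.8 kHz ≤ fs/2 = 16.55 kHz, appears at 3.8 kHz.
56 kHz mod fs = 22.9 kHz.
22.9 kHz > fs/2 = 16.55 kHz, folds to fs − 22.9 kHz = 10.2 kHz.
62.4 kHz mod fs = 29.3 kHz.
29.3 kHz > fs/2 = 16.55 kHz, folds to fs − 29.3 kHz = 3.8 kHz.
107.5 kHz mod fs = 8.2 kHz.
8.2 kHz ≤ fs/2 = 16.55 kHz, appears at 8.2 kHz.
76 kHz mod fs = 9.8 kHz.
9.8 kHz ≤ fs/2 = 16.55 kHz, appears at 9.8 kHz.
36.9 kHz and 62.4 kHz both map to 3.8 kHz.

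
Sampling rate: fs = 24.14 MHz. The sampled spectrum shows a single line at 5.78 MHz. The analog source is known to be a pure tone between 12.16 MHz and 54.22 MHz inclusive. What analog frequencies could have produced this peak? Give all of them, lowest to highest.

Frequencies that alias to 5.78 MHz are k·fs ± 5.78 MHz for integer k ≥ 0.
k=0: 5.78 MHz.
k=1: 18.36 MHz, 29.92 MHz.
k=2: 42.5 MHz, 54.06 MHz.
k=3: 66.64 MHz, 78.2 MHz.
Within [12.16 MHz, 54.22 MHz]: 18.36 MHz, 29.92 MHz, 42.5 MHz, 54.06 MHz.

18.36 MHz, 29.92 MHz, 42.5 MHz, 54.06 MHz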